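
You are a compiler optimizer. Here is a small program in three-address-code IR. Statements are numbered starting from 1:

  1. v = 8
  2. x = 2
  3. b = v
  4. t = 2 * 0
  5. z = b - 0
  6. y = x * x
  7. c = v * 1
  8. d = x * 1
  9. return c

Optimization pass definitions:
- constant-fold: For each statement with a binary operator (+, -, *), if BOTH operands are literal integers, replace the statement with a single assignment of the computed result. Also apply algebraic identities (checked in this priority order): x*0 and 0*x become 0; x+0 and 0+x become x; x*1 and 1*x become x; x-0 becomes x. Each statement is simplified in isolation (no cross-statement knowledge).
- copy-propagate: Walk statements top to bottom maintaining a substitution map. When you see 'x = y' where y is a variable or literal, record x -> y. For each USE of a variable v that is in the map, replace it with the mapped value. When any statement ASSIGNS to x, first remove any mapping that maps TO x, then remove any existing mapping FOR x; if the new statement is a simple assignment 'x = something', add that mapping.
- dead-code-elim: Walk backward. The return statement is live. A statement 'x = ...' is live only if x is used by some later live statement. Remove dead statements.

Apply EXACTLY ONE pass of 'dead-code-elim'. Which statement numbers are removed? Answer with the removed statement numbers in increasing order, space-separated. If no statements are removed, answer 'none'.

Answer: 2 3 4 5 6 8

Derivation:
Backward liveness scan:
Stmt 1 'v = 8': KEEP (v is live); live-in = []
Stmt 2 'x = 2': DEAD (x not in live set ['v'])
Stmt 3 'b = v': DEAD (b not in live set ['v'])
Stmt 4 't = 2 * 0': DEAD (t not in live set ['v'])
Stmt 5 'z = b - 0': DEAD (z not in live set ['v'])
Stmt 6 'y = x * x': DEAD (y not in live set ['v'])
Stmt 7 'c = v * 1': KEEP (c is live); live-in = ['v']
Stmt 8 'd = x * 1': DEAD (d not in live set ['c'])
Stmt 9 'return c': KEEP (return); live-in = ['c']
Removed statement numbers: [2, 3, 4, 5, 6, 8]
Surviving IR:
  v = 8
  c = v * 1
  return c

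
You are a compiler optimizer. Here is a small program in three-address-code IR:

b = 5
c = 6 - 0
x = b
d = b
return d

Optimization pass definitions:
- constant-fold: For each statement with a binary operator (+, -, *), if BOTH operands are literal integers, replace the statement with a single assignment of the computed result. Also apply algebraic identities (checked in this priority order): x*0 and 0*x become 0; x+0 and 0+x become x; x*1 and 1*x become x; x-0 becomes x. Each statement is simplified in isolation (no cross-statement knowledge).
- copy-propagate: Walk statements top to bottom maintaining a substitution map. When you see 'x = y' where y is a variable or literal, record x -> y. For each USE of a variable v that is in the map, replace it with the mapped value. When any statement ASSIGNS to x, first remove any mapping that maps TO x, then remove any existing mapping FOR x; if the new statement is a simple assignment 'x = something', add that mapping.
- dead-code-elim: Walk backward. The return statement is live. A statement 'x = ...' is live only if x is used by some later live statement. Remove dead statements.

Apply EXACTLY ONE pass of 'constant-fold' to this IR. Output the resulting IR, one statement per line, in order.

Applying constant-fold statement-by-statement:
  [1] b = 5  (unchanged)
  [2] c = 6 - 0  -> c = 6
  [3] x = b  (unchanged)
  [4] d = b  (unchanged)
  [5] return d  (unchanged)
Result (5 stmts):
  b = 5
  c = 6
  x = b
  d = b
  return d

Answer: b = 5
c = 6
x = b
d = b
return d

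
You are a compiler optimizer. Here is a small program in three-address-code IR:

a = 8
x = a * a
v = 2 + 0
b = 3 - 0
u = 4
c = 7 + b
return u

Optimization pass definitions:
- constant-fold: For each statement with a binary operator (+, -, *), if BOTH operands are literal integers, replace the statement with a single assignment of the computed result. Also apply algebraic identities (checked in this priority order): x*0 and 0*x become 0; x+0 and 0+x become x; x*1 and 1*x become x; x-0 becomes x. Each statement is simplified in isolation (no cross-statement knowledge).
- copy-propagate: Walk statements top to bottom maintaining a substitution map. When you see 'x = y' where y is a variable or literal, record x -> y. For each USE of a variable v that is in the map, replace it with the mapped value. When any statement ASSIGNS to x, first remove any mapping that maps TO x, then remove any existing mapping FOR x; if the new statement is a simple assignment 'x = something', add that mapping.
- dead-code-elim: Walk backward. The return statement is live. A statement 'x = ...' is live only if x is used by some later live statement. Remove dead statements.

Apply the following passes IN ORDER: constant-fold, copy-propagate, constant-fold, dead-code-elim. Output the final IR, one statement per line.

Initial IR:
  a = 8
  x = a * a
  v = 2 + 0
  b = 3 - 0
  u = 4
  c = 7 + b
  return u
After constant-fold (7 stmts):
  a = 8
  x = a * a
  v = 2
  b = 3
  u = 4
  c = 7 + b
  return u
After copy-propagate (7 stmts):
  a = 8
  x = 8 * 8
  v = 2
  b = 3
  u = 4
  c = 7 + 3
  return 4
After constant-fold (7 stmts):
  a = 8
  x = 64
  v = 2
  b = 3
  u = 4
  c = 10
  return 4
After dead-code-elim (1 stmts):
  return 4

Answer: return 4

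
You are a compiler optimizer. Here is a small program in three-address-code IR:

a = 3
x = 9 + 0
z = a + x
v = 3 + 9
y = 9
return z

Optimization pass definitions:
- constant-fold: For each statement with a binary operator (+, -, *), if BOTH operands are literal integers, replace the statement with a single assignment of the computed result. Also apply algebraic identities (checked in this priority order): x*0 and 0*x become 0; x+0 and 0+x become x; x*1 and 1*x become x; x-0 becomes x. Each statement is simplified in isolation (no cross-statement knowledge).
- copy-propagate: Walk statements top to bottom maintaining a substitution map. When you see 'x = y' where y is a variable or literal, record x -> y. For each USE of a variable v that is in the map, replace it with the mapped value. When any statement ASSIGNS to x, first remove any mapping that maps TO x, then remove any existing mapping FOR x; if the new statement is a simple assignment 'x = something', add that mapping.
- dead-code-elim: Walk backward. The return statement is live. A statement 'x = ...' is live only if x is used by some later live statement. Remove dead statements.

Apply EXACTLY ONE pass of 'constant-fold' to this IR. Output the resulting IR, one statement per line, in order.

Answer: a = 3
x = 9
z = a + x
v = 12
y = 9
return z

Derivation:
Applying constant-fold statement-by-statement:
  [1] a = 3  (unchanged)
  [2] x = 9 + 0  -> x = 9
  [3] z = a + x  (unchanged)
  [4] v = 3 + 9  -> v = 12
  [5] y = 9  (unchanged)
  [6] return z  (unchanged)
Result (6 stmts):
  a = 3
  x = 9
  z = a + x
  v = 12
  y = 9
  return z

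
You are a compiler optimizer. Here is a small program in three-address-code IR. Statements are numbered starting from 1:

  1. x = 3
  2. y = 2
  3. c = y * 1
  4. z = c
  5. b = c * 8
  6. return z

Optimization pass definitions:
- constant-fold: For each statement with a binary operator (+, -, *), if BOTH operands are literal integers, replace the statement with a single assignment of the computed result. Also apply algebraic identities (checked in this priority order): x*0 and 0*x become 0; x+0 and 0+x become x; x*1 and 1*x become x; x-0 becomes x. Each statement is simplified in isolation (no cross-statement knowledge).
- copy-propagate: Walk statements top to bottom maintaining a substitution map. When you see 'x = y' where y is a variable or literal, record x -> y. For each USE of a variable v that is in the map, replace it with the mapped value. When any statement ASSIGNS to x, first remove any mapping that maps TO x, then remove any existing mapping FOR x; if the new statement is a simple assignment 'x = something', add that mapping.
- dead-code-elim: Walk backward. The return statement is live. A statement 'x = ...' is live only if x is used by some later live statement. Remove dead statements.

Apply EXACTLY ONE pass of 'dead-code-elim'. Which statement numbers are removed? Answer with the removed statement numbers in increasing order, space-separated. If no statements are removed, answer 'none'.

Backward liveness scan:
Stmt 1 'x = 3': DEAD (x not in live set [])
Stmt 2 'y = 2': KEEP (y is live); live-in = []
Stmt 3 'c = y * 1': KEEP (c is live); live-in = ['y']
Stmt 4 'z = c': KEEP (z is live); live-in = ['c']
Stmt 5 'b = c * 8': DEAD (b not in live set ['z'])
Stmt 6 'return z': KEEP (return); live-in = ['z']
Removed statement numbers: [1, 5]
Surviving IR:
  y = 2
  c = y * 1
  z = c
  return z

Answer: 1 5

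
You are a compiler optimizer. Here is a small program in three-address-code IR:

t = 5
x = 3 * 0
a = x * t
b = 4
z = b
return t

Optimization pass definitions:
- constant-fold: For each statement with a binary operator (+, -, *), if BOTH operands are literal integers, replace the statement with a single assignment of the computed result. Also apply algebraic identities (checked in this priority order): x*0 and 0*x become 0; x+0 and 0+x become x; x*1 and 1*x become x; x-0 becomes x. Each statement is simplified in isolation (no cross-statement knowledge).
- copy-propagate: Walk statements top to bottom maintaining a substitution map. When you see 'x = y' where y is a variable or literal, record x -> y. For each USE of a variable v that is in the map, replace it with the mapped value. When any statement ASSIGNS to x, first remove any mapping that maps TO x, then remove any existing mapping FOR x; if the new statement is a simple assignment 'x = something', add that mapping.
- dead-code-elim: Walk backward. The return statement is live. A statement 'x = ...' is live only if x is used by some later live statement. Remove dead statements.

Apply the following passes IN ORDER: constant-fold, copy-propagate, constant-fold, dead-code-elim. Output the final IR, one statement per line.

Answer: return 5

Derivation:
Initial IR:
  t = 5
  x = 3 * 0
  a = x * t
  b = 4
  z = b
  return t
After constant-fold (6 stmts):
  t = 5
  x = 0
  a = x * t
  b = 4
  z = b
  return t
After copy-propagate (6 stmts):
  t = 5
  x = 0
  a = 0 * 5
  b = 4
  z = 4
  return 5
After constant-fold (6 stmts):
  t = 5
  x = 0
  a = 0
  b = 4
  z = 4
  return 5
After dead-code-elim (1 stmts):
  return 5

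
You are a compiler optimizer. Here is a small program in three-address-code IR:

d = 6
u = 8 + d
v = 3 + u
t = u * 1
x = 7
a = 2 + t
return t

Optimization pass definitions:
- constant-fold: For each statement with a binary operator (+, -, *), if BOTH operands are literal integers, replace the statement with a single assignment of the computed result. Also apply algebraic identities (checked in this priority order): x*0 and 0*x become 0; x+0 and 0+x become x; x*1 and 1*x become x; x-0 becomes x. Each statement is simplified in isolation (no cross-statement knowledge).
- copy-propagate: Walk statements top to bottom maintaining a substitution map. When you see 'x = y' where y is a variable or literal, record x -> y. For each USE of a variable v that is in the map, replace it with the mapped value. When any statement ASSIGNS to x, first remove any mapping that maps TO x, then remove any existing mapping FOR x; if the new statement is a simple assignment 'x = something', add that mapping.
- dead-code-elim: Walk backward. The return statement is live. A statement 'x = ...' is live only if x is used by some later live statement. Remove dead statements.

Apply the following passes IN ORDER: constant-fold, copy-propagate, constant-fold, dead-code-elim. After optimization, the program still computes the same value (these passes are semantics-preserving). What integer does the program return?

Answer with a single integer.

Answer: 14

Derivation:
Initial IR:
  d = 6
  u = 8 + d
  v = 3 + u
  t = u * 1
  x = 7
  a = 2 + t
  return t
After constant-fold (7 stmts):
  d = 6
  u = 8 + d
  v = 3 + u
  t = u
  x = 7
  a = 2 + t
  return t
After copy-propagate (7 stmts):
  d = 6
  u = 8 + 6
  v = 3 + u
  t = u
  x = 7
  a = 2 + u
  return u
After constant-fold (7 stmts):
  d = 6
  u = 14
  v = 3 + u
  t = u
  x = 7
  a = 2 + u
  return u
After dead-code-elim (2 stmts):
  u = 14
  return u
Evaluate:
  d = 6  =>  d = 6
  u = 8 + d  =>  u = 14
  v = 3 + u  =>  v = 17
  t = u * 1  =>  t = 14
  x = 7  =>  x = 7
  a = 2 + t  =>  a = 16
  return t = 14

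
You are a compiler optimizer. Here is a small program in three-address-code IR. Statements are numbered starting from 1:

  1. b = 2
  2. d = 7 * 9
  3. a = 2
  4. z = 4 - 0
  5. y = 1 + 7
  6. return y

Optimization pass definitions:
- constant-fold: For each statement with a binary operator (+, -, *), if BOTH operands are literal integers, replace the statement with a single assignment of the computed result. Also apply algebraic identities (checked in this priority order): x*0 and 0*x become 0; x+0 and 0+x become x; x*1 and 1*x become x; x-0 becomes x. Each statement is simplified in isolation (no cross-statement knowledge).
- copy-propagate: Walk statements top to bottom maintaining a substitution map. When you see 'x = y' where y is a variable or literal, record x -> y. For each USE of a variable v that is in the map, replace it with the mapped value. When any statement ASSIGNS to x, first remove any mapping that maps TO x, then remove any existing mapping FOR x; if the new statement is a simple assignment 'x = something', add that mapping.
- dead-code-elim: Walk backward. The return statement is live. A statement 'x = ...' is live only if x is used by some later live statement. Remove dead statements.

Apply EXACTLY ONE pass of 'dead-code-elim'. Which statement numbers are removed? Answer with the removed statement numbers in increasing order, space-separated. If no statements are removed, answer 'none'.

Answer: 1 2 3 4

Derivation:
Backward liveness scan:
Stmt 1 'b = 2': DEAD (b not in live set [])
Stmt 2 'd = 7 * 9': DEAD (d not in live set [])
Stmt 3 'a = 2': DEAD (a not in live set [])
Stmt 4 'z = 4 - 0': DEAD (z not in live set [])
Stmt 5 'y = 1 + 7': KEEP (y is live); live-in = []
Stmt 6 'return y': KEEP (return); live-in = ['y']
Removed statement numbers: [1, 2, 3, 4]
Surviving IR:
  y = 1 + 7
  return y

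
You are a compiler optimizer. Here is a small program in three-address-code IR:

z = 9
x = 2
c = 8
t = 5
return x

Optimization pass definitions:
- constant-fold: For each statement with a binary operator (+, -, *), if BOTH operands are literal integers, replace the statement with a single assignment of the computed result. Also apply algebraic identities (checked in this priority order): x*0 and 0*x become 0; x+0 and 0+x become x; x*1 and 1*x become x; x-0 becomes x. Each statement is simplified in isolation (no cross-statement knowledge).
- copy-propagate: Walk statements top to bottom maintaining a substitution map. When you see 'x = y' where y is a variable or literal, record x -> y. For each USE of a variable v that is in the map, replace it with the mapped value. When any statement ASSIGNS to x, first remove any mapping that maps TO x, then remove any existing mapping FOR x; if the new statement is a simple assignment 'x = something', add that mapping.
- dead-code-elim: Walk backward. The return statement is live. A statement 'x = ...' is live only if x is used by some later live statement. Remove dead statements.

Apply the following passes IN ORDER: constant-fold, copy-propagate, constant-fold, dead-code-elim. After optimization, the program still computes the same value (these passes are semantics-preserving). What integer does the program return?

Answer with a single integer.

Initial IR:
  z = 9
  x = 2
  c = 8
  t = 5
  return x
After constant-fold (5 stmts):
  z = 9
  x = 2
  c = 8
  t = 5
  return x
After copy-propagate (5 stmts):
  z = 9
  x = 2
  c = 8
  t = 5
  return 2
After constant-fold (5 stmts):
  z = 9
  x = 2
  c = 8
  t = 5
  return 2
After dead-code-elim (1 stmts):
  return 2
Evaluate:
  z = 9  =>  z = 9
  x = 2  =>  x = 2
  c = 8  =>  c = 8
  t = 5  =>  t = 5
  return x = 2

Answer: 2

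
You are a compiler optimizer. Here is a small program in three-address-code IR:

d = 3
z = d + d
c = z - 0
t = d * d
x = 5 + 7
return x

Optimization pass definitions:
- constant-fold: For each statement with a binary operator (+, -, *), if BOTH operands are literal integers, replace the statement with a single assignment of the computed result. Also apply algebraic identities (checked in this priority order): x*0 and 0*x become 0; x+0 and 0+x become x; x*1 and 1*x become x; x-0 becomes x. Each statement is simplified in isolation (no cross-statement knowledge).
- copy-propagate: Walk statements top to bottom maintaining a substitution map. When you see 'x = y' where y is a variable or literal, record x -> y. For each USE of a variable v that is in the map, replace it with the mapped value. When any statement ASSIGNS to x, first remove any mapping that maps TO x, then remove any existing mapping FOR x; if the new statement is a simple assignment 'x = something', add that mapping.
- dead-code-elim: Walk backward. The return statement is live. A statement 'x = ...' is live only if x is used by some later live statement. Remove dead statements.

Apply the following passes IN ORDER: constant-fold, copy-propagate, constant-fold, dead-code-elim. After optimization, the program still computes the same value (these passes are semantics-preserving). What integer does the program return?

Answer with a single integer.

Answer: 12

Derivation:
Initial IR:
  d = 3
  z = d + d
  c = z - 0
  t = d * d
  x = 5 + 7
  return x
After constant-fold (6 stmts):
  d = 3
  z = d + d
  c = z
  t = d * d
  x = 12
  return x
After copy-propagate (6 stmts):
  d = 3
  z = 3 + 3
  c = z
  t = 3 * 3
  x = 12
  return 12
After constant-fold (6 stmts):
  d = 3
  z = 6
  c = z
  t = 9
  x = 12
  return 12
After dead-code-elim (1 stmts):
  return 12
Evaluate:
  d = 3  =>  d = 3
  z = d + d  =>  z = 6
  c = z - 0  =>  c = 6
  t = d * d  =>  t = 9
  x = 5 + 7  =>  x = 12
  return x = 12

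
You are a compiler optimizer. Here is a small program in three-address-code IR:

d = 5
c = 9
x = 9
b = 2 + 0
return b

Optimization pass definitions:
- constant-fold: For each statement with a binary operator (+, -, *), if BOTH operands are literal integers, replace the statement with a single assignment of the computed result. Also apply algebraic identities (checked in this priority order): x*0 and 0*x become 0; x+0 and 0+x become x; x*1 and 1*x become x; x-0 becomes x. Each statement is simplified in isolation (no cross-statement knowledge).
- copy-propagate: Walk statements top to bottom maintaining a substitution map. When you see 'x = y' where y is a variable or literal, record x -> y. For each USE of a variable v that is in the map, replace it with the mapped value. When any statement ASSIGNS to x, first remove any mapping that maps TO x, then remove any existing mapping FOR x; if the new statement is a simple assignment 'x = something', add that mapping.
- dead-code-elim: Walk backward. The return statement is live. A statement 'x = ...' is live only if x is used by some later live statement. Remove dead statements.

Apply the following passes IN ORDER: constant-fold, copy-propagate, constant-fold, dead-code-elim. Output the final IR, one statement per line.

Answer: return 2

Derivation:
Initial IR:
  d = 5
  c = 9
  x = 9
  b = 2 + 0
  return b
After constant-fold (5 stmts):
  d = 5
  c = 9
  x = 9
  b = 2
  return b
After copy-propagate (5 stmts):
  d = 5
  c = 9
  x = 9
  b = 2
  return 2
After constant-fold (5 stmts):
  d = 5
  c = 9
  x = 9
  b = 2
  return 2
After dead-code-elim (1 stmts):
  return 2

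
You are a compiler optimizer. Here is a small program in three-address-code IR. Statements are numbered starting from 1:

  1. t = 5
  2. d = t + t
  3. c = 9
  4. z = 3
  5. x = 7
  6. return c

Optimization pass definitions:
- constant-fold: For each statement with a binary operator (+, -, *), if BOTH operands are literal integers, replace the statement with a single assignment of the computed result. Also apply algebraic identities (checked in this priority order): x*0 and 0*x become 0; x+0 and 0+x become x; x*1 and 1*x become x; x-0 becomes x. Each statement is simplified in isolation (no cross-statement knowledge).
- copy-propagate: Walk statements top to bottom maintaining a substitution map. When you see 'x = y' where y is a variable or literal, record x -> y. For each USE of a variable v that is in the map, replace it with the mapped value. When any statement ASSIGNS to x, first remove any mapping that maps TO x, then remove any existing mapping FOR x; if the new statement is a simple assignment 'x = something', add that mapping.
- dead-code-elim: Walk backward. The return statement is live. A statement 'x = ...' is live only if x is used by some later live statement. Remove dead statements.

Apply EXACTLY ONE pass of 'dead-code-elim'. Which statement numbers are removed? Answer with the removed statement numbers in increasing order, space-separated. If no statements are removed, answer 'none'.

Backward liveness scan:
Stmt 1 't = 5': DEAD (t not in live set [])
Stmt 2 'd = t + t': DEAD (d not in live set [])
Stmt 3 'c = 9': KEEP (c is live); live-in = []
Stmt 4 'z = 3': DEAD (z not in live set ['c'])
Stmt 5 'x = 7': DEAD (x not in live set ['c'])
Stmt 6 'return c': KEEP (return); live-in = ['c']
Removed statement numbers: [1, 2, 4, 5]
Surviving IR:
  c = 9
  return c

Answer: 1 2 4 5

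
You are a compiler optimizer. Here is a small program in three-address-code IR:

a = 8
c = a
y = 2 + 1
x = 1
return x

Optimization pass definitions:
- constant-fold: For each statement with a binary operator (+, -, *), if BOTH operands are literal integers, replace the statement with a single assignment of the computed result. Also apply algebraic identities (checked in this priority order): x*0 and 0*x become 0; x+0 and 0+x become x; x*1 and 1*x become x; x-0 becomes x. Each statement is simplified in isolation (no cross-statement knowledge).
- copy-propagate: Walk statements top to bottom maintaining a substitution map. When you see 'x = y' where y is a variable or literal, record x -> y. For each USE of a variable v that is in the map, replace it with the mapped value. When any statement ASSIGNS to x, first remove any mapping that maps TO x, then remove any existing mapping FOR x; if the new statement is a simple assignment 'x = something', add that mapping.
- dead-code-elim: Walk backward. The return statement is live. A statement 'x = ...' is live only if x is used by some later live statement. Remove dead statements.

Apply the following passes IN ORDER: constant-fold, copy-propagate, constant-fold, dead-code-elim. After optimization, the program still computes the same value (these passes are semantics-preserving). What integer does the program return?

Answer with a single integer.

Initial IR:
  a = 8
  c = a
  y = 2 + 1
  x = 1
  return x
After constant-fold (5 stmts):
  a = 8
  c = a
  y = 3
  x = 1
  return x
After copy-propagate (5 stmts):
  a = 8
  c = 8
  y = 3
  x = 1
  return 1
After constant-fold (5 stmts):
  a = 8
  c = 8
  y = 3
  x = 1
  return 1
After dead-code-elim (1 stmts):
  return 1
Evaluate:
  a = 8  =>  a = 8
  c = a  =>  c = 8
  y = 2 + 1  =>  y = 3
  x = 1  =>  x = 1
  return x = 1

Answer: 1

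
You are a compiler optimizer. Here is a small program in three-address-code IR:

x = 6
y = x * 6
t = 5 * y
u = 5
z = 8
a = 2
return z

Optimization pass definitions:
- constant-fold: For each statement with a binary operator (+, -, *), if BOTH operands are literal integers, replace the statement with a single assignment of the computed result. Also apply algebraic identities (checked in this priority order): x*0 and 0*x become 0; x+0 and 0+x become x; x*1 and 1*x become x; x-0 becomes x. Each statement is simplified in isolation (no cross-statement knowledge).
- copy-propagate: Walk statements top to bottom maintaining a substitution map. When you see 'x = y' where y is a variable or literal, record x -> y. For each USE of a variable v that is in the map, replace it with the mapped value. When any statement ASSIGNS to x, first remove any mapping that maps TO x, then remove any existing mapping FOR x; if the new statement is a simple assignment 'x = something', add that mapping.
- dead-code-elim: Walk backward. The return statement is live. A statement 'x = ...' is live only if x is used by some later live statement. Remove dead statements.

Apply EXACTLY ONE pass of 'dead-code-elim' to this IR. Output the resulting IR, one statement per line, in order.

Applying dead-code-elim statement-by-statement:
  [7] return z  -> KEEP (return); live=['z']
  [6] a = 2  -> DEAD (a not live)
  [5] z = 8  -> KEEP; live=[]
  [4] u = 5  -> DEAD (u not live)
  [3] t = 5 * y  -> DEAD (t not live)
  [2] y = x * 6  -> DEAD (y not live)
  [1] x = 6  -> DEAD (x not live)
Result (2 stmts):
  z = 8
  return z

Answer: z = 8
return z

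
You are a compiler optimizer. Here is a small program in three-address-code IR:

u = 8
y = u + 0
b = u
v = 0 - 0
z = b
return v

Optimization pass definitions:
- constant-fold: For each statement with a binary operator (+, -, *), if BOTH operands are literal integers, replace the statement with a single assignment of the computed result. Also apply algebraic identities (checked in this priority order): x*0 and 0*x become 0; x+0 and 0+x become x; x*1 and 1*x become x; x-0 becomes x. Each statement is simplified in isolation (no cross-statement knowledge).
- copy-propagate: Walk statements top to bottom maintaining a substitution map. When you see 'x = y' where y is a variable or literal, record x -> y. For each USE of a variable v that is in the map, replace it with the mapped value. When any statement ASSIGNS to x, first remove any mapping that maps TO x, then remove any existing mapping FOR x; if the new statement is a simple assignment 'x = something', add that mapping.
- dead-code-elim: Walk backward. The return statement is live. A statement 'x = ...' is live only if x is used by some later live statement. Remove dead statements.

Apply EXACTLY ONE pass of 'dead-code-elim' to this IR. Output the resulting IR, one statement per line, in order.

Applying dead-code-elim statement-by-statement:
  [6] return v  -> KEEP (return); live=['v']
  [5] z = b  -> DEAD (z not live)
  [4] v = 0 - 0  -> KEEP; live=[]
  [3] b = u  -> DEAD (b not live)
  [2] y = u + 0  -> DEAD (y not live)
  [1] u = 8  -> DEAD (u not live)
Result (2 stmts):
  v = 0 - 0
  return v

Answer: v = 0 - 0
return v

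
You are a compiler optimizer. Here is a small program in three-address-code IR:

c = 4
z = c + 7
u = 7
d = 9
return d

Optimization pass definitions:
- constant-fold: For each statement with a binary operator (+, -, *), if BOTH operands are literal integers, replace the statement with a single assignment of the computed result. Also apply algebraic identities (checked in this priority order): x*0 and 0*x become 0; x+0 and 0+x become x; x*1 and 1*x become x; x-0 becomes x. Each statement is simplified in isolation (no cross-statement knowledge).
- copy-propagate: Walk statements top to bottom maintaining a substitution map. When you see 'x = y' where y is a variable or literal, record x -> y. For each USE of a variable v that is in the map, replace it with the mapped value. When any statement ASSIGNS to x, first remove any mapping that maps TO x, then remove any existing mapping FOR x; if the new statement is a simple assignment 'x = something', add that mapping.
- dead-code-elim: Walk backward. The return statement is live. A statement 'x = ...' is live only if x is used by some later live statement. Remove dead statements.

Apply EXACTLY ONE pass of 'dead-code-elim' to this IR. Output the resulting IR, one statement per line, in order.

Answer: d = 9
return d

Derivation:
Applying dead-code-elim statement-by-statement:
  [5] return d  -> KEEP (return); live=['d']
  [4] d = 9  -> KEEP; live=[]
  [3] u = 7  -> DEAD (u not live)
  [2] z = c + 7  -> DEAD (z not live)
  [1] c = 4  -> DEAD (c not live)
Result (2 stmts):
  d = 9
  return d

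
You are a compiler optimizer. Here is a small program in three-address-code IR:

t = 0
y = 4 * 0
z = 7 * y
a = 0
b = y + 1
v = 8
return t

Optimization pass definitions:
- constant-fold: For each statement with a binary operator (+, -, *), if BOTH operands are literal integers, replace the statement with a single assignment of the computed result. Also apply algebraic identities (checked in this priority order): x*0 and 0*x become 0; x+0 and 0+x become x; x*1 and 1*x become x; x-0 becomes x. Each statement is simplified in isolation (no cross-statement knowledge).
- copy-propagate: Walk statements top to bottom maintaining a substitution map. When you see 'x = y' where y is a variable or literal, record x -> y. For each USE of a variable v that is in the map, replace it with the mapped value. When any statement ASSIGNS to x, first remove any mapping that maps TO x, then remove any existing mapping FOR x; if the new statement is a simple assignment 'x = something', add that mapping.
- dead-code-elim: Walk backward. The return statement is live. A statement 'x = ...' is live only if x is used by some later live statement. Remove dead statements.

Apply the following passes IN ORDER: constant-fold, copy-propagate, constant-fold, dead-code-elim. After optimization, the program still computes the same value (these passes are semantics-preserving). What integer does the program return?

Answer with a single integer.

Answer: 0

Derivation:
Initial IR:
  t = 0
  y = 4 * 0
  z = 7 * y
  a = 0
  b = y + 1
  v = 8
  return t
After constant-fold (7 stmts):
  t = 0
  y = 0
  z = 7 * y
  a = 0
  b = y + 1
  v = 8
  return t
After copy-propagate (7 stmts):
  t = 0
  y = 0
  z = 7 * 0
  a = 0
  b = 0 + 1
  v = 8
  return 0
After constant-fold (7 stmts):
  t = 0
  y = 0
  z = 0
  a = 0
  b = 1
  v = 8
  return 0
After dead-code-elim (1 stmts):
  return 0
Evaluate:
  t = 0  =>  t = 0
  y = 4 * 0  =>  y = 0
  z = 7 * y  =>  z = 0
  a = 0  =>  a = 0
  b = y + 1  =>  b = 1
  v = 8  =>  v = 8
  return t = 0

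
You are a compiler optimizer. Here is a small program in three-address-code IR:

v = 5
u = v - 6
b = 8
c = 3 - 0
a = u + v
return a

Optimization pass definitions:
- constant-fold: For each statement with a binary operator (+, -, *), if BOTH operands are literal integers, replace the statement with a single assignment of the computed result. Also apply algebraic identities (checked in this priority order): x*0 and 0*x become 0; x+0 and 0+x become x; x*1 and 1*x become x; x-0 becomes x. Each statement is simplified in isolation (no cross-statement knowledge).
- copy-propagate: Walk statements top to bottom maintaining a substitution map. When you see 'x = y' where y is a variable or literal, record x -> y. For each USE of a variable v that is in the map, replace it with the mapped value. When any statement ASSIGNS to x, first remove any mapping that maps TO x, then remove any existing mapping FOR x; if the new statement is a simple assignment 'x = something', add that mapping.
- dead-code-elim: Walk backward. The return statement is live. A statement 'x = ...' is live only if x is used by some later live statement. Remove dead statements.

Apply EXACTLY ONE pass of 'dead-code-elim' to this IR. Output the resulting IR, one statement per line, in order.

Answer: v = 5
u = v - 6
a = u + v
return a

Derivation:
Applying dead-code-elim statement-by-statement:
  [6] return a  -> KEEP (return); live=['a']
  [5] a = u + v  -> KEEP; live=['u', 'v']
  [4] c = 3 - 0  -> DEAD (c not live)
  [3] b = 8  -> DEAD (b not live)
  [2] u = v - 6  -> KEEP; live=['v']
  [1] v = 5  -> KEEP; live=[]
Result (4 stmts):
  v = 5
  u = v - 6
  a = u + v
  return a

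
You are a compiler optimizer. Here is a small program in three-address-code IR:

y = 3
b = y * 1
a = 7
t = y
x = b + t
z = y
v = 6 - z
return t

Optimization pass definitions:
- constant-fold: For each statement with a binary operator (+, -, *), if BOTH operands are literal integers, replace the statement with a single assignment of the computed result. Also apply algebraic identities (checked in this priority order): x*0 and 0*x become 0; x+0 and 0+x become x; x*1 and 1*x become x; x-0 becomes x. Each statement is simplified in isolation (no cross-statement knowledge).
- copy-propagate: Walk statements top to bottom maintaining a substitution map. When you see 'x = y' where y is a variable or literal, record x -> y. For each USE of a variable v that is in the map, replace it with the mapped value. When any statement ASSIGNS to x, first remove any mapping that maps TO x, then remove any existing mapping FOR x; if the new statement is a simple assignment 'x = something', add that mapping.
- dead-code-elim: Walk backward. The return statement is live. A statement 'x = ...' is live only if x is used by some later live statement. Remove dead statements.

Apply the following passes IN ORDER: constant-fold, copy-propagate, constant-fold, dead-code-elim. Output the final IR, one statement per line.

Initial IR:
  y = 3
  b = y * 1
  a = 7
  t = y
  x = b + t
  z = y
  v = 6 - z
  return t
After constant-fold (8 stmts):
  y = 3
  b = y
  a = 7
  t = y
  x = b + t
  z = y
  v = 6 - z
  return t
After copy-propagate (8 stmts):
  y = 3
  b = 3
  a = 7
  t = 3
  x = 3 + 3
  z = 3
  v = 6 - 3
  return 3
After constant-fold (8 stmts):
  y = 3
  b = 3
  a = 7
  t = 3
  x = 6
  z = 3
  v = 3
  return 3
After dead-code-elim (1 stmts):
  return 3

Answer: return 3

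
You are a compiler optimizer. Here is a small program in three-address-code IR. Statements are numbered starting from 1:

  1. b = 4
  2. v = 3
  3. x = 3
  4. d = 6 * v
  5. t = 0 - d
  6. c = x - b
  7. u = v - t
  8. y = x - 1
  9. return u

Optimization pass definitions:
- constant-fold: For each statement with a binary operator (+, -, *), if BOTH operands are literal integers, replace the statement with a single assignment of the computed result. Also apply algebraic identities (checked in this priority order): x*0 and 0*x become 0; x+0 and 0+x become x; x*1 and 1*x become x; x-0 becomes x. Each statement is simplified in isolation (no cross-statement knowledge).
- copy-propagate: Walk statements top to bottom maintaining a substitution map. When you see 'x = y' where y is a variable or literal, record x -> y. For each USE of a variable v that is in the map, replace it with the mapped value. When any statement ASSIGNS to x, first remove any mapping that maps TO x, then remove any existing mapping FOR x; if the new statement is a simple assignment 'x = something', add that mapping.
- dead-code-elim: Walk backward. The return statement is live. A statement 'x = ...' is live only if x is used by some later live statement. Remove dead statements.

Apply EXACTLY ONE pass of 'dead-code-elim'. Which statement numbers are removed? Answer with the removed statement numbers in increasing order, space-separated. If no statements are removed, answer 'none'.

Answer: 1 3 6 8

Derivation:
Backward liveness scan:
Stmt 1 'b = 4': DEAD (b not in live set [])
Stmt 2 'v = 3': KEEP (v is live); live-in = []
Stmt 3 'x = 3': DEAD (x not in live set ['v'])
Stmt 4 'd = 6 * v': KEEP (d is live); live-in = ['v']
Stmt 5 't = 0 - d': KEEP (t is live); live-in = ['d', 'v']
Stmt 6 'c = x - b': DEAD (c not in live set ['t', 'v'])
Stmt 7 'u = v - t': KEEP (u is live); live-in = ['t', 'v']
Stmt 8 'y = x - 1': DEAD (y not in live set ['u'])
Stmt 9 'return u': KEEP (return); live-in = ['u']
Removed statement numbers: [1, 3, 6, 8]
Surviving IR:
  v = 3
  d = 6 * v
  t = 0 - d
  u = v - t
  return u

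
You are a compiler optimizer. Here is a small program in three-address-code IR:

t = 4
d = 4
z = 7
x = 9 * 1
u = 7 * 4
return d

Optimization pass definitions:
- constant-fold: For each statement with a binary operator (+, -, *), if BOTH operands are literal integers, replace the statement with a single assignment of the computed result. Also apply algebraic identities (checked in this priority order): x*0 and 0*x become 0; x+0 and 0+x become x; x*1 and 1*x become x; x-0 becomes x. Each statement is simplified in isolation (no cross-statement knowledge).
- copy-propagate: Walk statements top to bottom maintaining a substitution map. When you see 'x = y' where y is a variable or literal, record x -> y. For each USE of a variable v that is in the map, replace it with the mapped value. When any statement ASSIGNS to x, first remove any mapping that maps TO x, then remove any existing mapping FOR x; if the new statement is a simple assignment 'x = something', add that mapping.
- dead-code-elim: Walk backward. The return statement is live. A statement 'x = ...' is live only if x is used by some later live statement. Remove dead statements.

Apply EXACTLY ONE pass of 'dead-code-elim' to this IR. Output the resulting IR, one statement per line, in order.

Answer: d = 4
return d

Derivation:
Applying dead-code-elim statement-by-statement:
  [6] return d  -> KEEP (return); live=['d']
  [5] u = 7 * 4  -> DEAD (u not live)
  [4] x = 9 * 1  -> DEAD (x not live)
  [3] z = 7  -> DEAD (z not live)
  [2] d = 4  -> KEEP; live=[]
  [1] t = 4  -> DEAD (t not live)
Result (2 stmts):
  d = 4
  return d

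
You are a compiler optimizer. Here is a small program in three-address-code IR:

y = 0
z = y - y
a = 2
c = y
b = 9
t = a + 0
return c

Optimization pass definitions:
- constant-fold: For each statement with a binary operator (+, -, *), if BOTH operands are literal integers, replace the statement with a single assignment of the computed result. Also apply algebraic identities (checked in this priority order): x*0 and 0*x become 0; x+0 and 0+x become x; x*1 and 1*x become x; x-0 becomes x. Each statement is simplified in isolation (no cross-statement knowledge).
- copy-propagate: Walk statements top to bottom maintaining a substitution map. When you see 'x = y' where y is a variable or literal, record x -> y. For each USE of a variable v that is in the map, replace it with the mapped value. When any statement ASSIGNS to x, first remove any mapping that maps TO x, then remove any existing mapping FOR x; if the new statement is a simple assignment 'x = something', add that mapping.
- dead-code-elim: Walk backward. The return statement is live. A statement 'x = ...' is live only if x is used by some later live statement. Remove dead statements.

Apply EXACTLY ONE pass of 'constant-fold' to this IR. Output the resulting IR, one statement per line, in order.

Applying constant-fold statement-by-statement:
  [1] y = 0  (unchanged)
  [2] z = y - y  (unchanged)
  [3] a = 2  (unchanged)
  [4] c = y  (unchanged)
  [5] b = 9  (unchanged)
  [6] t = a + 0  -> t = a
  [7] return c  (unchanged)
Result (7 stmts):
  y = 0
  z = y - y
  a = 2
  c = y
  b = 9
  t = a
  return c

Answer: y = 0
z = y - y
a = 2
c = y
b = 9
t = a
return c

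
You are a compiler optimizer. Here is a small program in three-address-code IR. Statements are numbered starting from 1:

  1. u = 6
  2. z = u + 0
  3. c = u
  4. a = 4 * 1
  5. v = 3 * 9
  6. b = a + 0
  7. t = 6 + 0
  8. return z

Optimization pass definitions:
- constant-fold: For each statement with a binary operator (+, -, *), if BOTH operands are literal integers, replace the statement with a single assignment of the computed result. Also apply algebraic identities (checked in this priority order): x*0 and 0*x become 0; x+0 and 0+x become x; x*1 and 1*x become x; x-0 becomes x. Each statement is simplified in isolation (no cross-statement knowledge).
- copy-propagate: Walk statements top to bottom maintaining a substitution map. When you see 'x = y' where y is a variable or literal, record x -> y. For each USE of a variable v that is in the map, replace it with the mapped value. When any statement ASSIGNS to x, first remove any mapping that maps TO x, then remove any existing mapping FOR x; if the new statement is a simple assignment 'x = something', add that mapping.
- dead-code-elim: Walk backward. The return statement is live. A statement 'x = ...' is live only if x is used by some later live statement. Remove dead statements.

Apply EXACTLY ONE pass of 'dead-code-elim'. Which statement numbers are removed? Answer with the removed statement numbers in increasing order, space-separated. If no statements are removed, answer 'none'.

Backward liveness scan:
Stmt 1 'u = 6': KEEP (u is live); live-in = []
Stmt 2 'z = u + 0': KEEP (z is live); live-in = ['u']
Stmt 3 'c = u': DEAD (c not in live set ['z'])
Stmt 4 'a = 4 * 1': DEAD (a not in live set ['z'])
Stmt 5 'v = 3 * 9': DEAD (v not in live set ['z'])
Stmt 6 'b = a + 0': DEAD (b not in live set ['z'])
Stmt 7 't = 6 + 0': DEAD (t not in live set ['z'])
Stmt 8 'return z': KEEP (return); live-in = ['z']
Removed statement numbers: [3, 4, 5, 6, 7]
Surviving IR:
  u = 6
  z = u + 0
  return z

Answer: 3 4 5 6 7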